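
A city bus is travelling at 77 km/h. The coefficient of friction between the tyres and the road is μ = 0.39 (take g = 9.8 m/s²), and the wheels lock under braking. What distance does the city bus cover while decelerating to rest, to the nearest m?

Braking distance ≈ 60 m

77 km/h ÷ 3.6 = 21.3889 m/s.
a = μg = 0.39 × 9.8 = 3.822 m/s².
Braking distance = v²/(2a) = 21.3889² / (2 × 3.822) = 457.485 / 7.644 = 59.849 m.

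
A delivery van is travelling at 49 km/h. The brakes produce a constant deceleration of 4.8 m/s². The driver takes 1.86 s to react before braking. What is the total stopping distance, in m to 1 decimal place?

Total stopping distance ≈ 44.6 m

49 km/h ÷ 3.6 = 13.6111 m/s.
Reaction distance = v·t_r = 13.6111 × 1.86 = 25.317 m.
Braking distance = v²/(2a) = 13.6111² / (2 × 4.800) = 185.262 / 9.600 = 19.298 m.
Total = 25.317 + 19.298 = 44.615 m.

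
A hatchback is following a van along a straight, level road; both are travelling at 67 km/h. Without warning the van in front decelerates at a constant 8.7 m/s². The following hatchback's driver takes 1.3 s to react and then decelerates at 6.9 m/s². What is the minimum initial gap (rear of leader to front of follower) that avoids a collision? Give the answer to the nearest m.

67 km/h ÷ 3.6 = 18.6111 m/s.
Leader travels v²/(2a_L) = 346.373 / 17.400 = 19.906 m before stopping.
Follower covers v·t_r = 18.6111 × 1.3 = 24.194 m while reacting, then v²/(2a_F) = 346.373 / 13.800 = 25.099 m while braking, for a total of 24.194 + 25.099 = 49.293 m.
Since a_F ≤ a_L and the follower starts braking later, the follower is never slower than the leader, so the closest approach is when both have stopped.
Minimum gap = 49.293 − 19.906 = 29.387 m.

Minimum gap ≈ 29 m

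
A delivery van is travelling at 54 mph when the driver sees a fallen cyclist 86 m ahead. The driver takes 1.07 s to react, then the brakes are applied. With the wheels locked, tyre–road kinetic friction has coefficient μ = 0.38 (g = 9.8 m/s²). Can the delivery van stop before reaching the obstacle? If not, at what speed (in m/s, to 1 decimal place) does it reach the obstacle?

No — it strikes the obstacle at 11.6 m/s

54 mph × 0.44704 = 24.1402 m/s.
a = μg = 0.38 × 9.8 = 3.724 m/s².
Reaction distance = 24.1402 × 1.07 = 25.830 m.
Braking distance needed to stop: v²/(2a) = 582.749 / 7.448 = 78.242 m, so total needed = 25.830 + 78.242 = 104.072 m > 86 m — it cannot stop.
Distance remaining when braking begins: 86 − 25.830 = 60.170 m.
v² = v₀² − 2a·d = 582.749 − 2 × 3.724 × 60.170 = 134.603 m²/s².
v = √134.603 = 11.602 m/s.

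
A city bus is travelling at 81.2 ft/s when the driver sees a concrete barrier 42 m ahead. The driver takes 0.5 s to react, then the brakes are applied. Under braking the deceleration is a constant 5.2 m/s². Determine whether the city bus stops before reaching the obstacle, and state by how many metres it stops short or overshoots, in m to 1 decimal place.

No — it overshoots by 29.3 m

81.2 ft/s × 0.3048 = 24.7498 m/s.
Reaction distance = 24.7498 × 0.5 = 12.375 m.
Braking distance = v²/(2a) = 612.553 / 10.400 = 58.899 m.
Total stopping distance = 12.375 + 58.899 = 71.274 m, vs 42 m available — it cannot stop in time and overshoots by 71.274 − 42 = 29.274 m.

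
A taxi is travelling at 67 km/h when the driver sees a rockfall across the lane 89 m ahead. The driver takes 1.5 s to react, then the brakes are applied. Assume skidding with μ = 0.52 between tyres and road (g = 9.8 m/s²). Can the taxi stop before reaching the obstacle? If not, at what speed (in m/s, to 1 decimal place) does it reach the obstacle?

Yes — it stops about 27.1 m short of the obstacle, so it never reaches it

67 km/h ÷ 3.6 = 18.6111 m/s.
a = μg = 0.52 × 9.8 = 5.096 m/s².
Reaction distance = 18.6111 × 1.5 = 27.917 m.
Braking distance = v²/(2a) = 346.373 / 10.192 = 33.985 m.
Total stopping distance = 27.917 + 33.985 = 61.902 m, vs 89 m available — it stops with 89 − 61.902 = 27.098 m to spare.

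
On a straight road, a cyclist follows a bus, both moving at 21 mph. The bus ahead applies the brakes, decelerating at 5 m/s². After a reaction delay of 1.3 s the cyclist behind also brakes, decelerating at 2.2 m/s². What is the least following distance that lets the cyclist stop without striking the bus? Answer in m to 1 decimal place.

Minimum gap ≈ 23.4 m

21 mph × 0.44704 = 9.3878 m/s.
Leader travels v²/(2a_L) = 88.131 / 10.000 = 8.813 m before stopping.
Follower covers v·t_r = 9.3878 × 1.3 = 12.204 m while reacting, then v²/(2a_F) = 88.131 / 4.400 = 20.030 m while braking, for a total of 12.204 + 20.030 = 32.234 m.
Since a_F ≤ a_L and the follower starts braking later, the follower is never slower than the leader, so the closest approach is when both have stopped.
Minimum gap = 32.234 − 8.813 = 23.421 m.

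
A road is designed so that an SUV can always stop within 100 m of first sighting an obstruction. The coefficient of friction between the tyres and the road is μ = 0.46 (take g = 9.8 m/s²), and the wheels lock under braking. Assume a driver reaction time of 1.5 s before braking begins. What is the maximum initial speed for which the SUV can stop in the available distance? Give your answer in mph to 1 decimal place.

Maximum speed ≈ 53.7 mph

a = μg = 0.46 × 9.8 = 4.508 m/s².
Stopping distance: v·t_r + v²/(2a) = 100 with t_r = 1.5 s and a = 4.508 m/s².
So v² + 13.524 v − 901.60 = 0.
Positive root: v = −a·t_r + √((a·t_r)² + 2a·d) = −6.762 + √(45.725 + 901.60) = 24.0166 m/s.
24.0166 m/s ÷ 0.44704 = 53.724 mph.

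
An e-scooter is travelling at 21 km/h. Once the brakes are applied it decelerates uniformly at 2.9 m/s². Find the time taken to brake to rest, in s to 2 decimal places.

21 km/h ÷ 3.6 = 5.8333 m/s.
Braking time = v/a = 5.8333 / 2.900 = 2.011 s.

Braking time ≈ 2.01 s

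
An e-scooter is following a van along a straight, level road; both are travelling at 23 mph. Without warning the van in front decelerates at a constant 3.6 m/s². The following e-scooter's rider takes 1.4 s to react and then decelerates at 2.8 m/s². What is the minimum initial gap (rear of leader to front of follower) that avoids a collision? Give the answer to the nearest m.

23 mph × 0.44704 = 10.2819 m/s.
Leader travels v²/(2a_L) = 105.717 / 7.200 = 14.683 m before stopping.
Follower covers v·t_r = 10.2819 × 1.4 = 14.395 m while reacting, then v²/(2a_F) = 105.717 / 5.600 = 18.878 m while braking, for a total of 14.395 + 18.878 = 33.273 m.
Since a_F ≤ a_L and the follower starts braking later, the follower is never slower than the leader, so the closest approach is when both have stopped.
Minimum gap = 33.273 − 14.683 = 18.590 m.

Minimum gap ≈ 19 m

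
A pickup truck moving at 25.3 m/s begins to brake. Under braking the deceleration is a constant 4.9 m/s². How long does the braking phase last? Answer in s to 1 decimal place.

Braking time ≈ 5.2 s

Braking time = v/a = 25.3000 / 4.900 = 5.163 s.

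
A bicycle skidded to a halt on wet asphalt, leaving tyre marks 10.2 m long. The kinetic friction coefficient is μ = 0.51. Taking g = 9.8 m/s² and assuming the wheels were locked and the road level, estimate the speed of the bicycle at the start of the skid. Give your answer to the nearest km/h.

Initial speed ≈ 36 km/h

Deceleration a = μg = 0.51 × 9.8 = 4.998 m/s².
v = √(2a·d) = √(2 × 4.998 × 10.2) = √101.959 = 10.0975 m/s.
= 10.0975 × 3.6 = 36.351 km/h.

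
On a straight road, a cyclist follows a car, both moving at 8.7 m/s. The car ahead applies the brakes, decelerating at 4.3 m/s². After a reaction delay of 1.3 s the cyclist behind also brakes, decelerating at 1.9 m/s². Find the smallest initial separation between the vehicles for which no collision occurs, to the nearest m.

Minimum gap ≈ 22 m

Leader travels v²/(2a_L) = 75.690 / 8.600 = 8.801 m before stopping.
Follower covers v·t_r = 8.7000 × 1.3 = 11.310 m while reacting, then v²/(2a_F) = 75.690 / 3.800 = 19.918 m while braking, for a total of 11.310 + 19.918 = 31.228 m.
Since a_F ≤ a_L and the follower starts braking later, the follower is never slower than the leader, so the closest approach is when both have stopped.
Minimum gap = 31.228 − 8.801 = 22.427 m.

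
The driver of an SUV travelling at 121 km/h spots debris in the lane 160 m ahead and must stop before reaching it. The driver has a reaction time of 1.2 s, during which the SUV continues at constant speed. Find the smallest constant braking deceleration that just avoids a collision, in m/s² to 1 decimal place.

121 km/h ÷ 3.6 = 33.6111 m/s.
Distance covered during reaction = 33.6111 × 1.2 = 40.333 m.
Distance available for braking: 160 − 40.333 = 119.667 m.
v² = 2a·d ⇒ a = v²/(2d) = 33.6111² / (2 × 119.667) = 1129.706 / 239.334 = 4.7202 m/s².

Required deceleration ≈ 4.7 m/s²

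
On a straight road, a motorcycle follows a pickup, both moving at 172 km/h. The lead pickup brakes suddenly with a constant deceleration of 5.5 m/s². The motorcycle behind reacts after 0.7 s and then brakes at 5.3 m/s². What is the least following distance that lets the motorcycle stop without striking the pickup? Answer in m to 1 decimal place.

Minimum gap ≈ 41.3 m

172 km/h ÷ 3.6 = 47.7778 m/s.
Leader travels v²/(2a_L) = 2282.718 / 11.000 = 207.520 m before stopping.
Follower covers v·t_r = 47.7778 × 0.7 = 33.444 m while reacting, then v²/(2a_F) = 2282.718 / 10.600 = 215.351 m while braking, for a total of 33.444 + 215.351 = 248.795 m.
Since a_F ≤ a_L and the follower starts braking later, the follower is never slower than the leader, so the closest approach is when both have stopped.
Minimum gap = 248.795 − 207.520 = 41.275 m.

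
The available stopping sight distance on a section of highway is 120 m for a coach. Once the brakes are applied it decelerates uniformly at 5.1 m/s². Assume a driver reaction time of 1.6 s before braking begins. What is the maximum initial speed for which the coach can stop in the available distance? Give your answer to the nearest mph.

Maximum speed ≈ 62 mph

Stopping distance: v·t_r + v²/(2a) = 120 with t_r = 1.6 s and a = 5.100 m/s².
So v² + 16.320 v − 1224.00 = 0.
Positive root: v = −a·t_r + √((a·t_r)² + 2a·d) = −8.160 + √(66.586 + 1224.00) = 27.7647 m/s.
27.7647 m/s ÷ 0.44704 = 62.108 mph.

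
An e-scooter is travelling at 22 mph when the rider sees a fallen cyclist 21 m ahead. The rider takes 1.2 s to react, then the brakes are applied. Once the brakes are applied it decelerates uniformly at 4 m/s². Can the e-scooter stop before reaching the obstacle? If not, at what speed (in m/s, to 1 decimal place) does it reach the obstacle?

No — it strikes the obstacle at 4.8 m/s

22 mph × 0.44704 = 9.8349 m/s.
Reaction distance = 9.8349 × 1.2 = 11.802 m.
Braking distance needed to stop: v²/(2a) = 96.725 / 8.000 = 12.091 m, so total needed = 11.802 + 12.091 = 23.893 m > 21 m — it cannot stop.
Distance remaining when braking begins: 21 − 11.802 = 9.198 m.
v² = v₀² − 2a·d = 96.725 − 2 × 4.000 × 9.198 = 23.141 m²/s².
v = √23.141 = 4.811 m/s.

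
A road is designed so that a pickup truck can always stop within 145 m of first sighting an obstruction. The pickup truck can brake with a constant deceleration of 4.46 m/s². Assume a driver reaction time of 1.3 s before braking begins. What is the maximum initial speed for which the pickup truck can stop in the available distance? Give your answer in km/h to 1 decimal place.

Stopping distance: v·t_r + v²/(2a) = 145 with t_r = 1.3 s and a = 4.460 m/s².
So v² + 11.596 v − 1293.40 = 0.
Positive root: v = −a·t_r + √((a·t_r)² + 2a·d) = −5.798 + √(33.617 + 1293.40) = 30.6302 m/s.
30.6302 m/s × 3.6 = 110.269 km/h.

Maximum speed ≈ 110.3 km/h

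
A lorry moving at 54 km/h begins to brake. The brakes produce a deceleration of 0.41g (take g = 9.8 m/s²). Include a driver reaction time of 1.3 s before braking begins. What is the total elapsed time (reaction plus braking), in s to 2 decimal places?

54 km/h ÷ 3.6 = 15.0000 m/s.
a = 0.41 × 9.8 = 4.018 m/s².
Braking time = v/a = 15.0000 / 4.018 = 3.733 s.
Total = 1.3 + 3.733 = 5.033 s.

Total time ≈ 5.03 s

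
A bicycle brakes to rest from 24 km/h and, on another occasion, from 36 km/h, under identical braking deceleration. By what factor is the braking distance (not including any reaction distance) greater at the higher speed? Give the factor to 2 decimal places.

Factor ≈ 2.25

Braking distance d = v²/(2a), so with a fixed, d ∝ v².
Factor = (36/24)² = 1.5000² = 2.2500.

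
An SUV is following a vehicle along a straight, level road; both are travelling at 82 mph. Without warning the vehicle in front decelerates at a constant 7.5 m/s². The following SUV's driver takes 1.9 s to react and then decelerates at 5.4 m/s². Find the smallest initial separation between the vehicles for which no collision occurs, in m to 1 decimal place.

Minimum gap ≈ 104.5 m

82 mph × 0.44704 = 36.6573 m/s.
Leader travels v²/(2a_L) = 1343.758 / 15.000 = 89.584 m before stopping.
Follower covers v·t_r = 36.6573 × 1.9 = 69.649 m while reacting, then v²/(2a_F) = 1343.758 / 10.800 = 124.422 m while braking, for a total of 69.649 + 124.422 = 194.071 m.
Since a_F ≤ a_L and the follower starts braking later, the follower is never slower than the leader, so the closest approach is when both have stopped.
Minimum gap = 194.071 − 89.584 = 104.487 m.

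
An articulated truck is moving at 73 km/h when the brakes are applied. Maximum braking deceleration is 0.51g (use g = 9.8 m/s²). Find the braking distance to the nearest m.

73 km/h ÷ 3.6 = 20.2778 m/s.
a = 0.51 × 9.8 = 4.998 m/s².
Braking distance = v²/(2a) = 20.2778² / (2 × 4.998) = 411.189 / 9.996 = 41.135 m.

Braking distance ≈ 41 m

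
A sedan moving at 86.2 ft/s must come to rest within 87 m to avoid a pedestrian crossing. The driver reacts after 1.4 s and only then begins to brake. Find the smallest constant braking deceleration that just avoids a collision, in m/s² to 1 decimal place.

Required deceleration ≈ 6.9 m/s²

86.2 ft/s × 0.3048 = 26.2738 m/s.
Distance covered during reaction = 26.2738 × 1.4 = 36.783 m.
Distance available for braking: 87 − 36.783 = 50.217 m.
v² = 2a·d ⇒ a = v²/(2d) = 26.2738² / (2 × 50.217) = 690.313 / 100.434 = 6.8733 m/s².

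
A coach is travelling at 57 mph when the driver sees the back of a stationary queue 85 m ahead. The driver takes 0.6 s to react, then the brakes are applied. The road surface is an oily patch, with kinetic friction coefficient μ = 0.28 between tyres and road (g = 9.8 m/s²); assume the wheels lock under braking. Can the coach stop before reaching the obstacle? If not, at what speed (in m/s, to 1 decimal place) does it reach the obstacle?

57 mph × 0.44704 = 25.4813 m/s.
a = μg = 0.28 × 9.8 = 2.744 m/s².
Reaction distance = 25.4813 × 0.6 = 15.289 m.
Braking distance needed to stop: v²/(2a) = 649.297 / 5.488 = 118.312 m, so total needed = 15.289 + 118.312 = 133.601 m > 85 m — it cannot stop.
Distance remaining when braking begins: 85 − 15.289 = 69.711 m.
v² = v₀² − 2a·d = 649.297 − 2 × 2.744 × 69.711 = 266.723 m²/s².
v = √266.723 = 16.332 m/s.

No — it strikes the obstacle at 16.3 m/s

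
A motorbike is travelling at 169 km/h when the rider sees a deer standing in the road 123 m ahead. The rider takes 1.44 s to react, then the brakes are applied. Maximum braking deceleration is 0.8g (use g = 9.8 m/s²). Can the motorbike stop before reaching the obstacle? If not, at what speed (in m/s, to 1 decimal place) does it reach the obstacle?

No — it strikes the obstacle at 36.5 m/s

169 km/h ÷ 3.6 = 46.9444 m/s.
a = 0.8 × 9.8 = 7.840 m/s².
Reaction distance = 46.9444 × 1.44 = 67.600 m.
Braking distance needed to stop: v²/(2a) = 2203.777 / 15.680 = 140.547 m, so total needed = 67.600 + 140.547 = 208.147 m > 123 m — it cannot stop.
Distance remaining when braking begins: 123 − 67.600 = 55.400 m.
v² = v₀² − 2a·d = 2203.777 − 2 × 7.840 × 55.400 = 1335.105 m²/s².
v = √1335.105 = 36.539 m/s.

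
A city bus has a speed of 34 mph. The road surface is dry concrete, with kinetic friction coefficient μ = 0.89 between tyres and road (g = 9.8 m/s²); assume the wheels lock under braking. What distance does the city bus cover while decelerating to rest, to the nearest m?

34 mph × 0.44704 = 15.1994 m/s.
a = μg = 0.89 × 9.8 = 8.722 m/s².
Braking distance = v²/(2a) = 15.1994² / (2 × 8.722) = 231.022 / 17.444 = 13.244 m.

Braking distance ≈ 13 m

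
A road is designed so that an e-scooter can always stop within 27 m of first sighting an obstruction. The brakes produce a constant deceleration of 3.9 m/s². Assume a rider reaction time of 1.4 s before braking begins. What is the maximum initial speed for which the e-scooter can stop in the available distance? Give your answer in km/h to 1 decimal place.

Maximum speed ≈ 36.2 km/h

Stopping distance: v·t_r + v²/(2a) = 27 with t_r = 1.4 s and a = 3.900 m/s².
So v² + 10.920 v − 210.60 = 0.
Positive root: v = −a·t_r + √((a·t_r)² + 2a·d) = −5.460 + √(29.812 + 210.60) = 10.0452 m/s.
10.0452 m/s × 3.6 = 36.163 km/h.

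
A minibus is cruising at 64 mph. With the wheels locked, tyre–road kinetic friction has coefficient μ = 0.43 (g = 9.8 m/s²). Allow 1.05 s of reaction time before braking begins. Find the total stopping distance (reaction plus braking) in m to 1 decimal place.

64 mph × 0.44704 = 28.6106 m/s.
a = μg = 0.43 × 9.8 = 4.214 m/s².
Reaction distance = v·t_r = 28.6106 × 1.05 = 30.041 m.
Braking distance = v²/(2a) = 28.6106² / (2 × 4.214) = 818.566 / 8.428 = 97.125 m.
Total = 30.041 + 97.125 = 127.166 m.

Total stopping distance ≈ 127.2 m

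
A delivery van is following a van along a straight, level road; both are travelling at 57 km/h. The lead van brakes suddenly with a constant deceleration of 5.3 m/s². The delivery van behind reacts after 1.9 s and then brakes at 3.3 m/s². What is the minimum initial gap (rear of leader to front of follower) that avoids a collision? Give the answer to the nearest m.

Minimum gap ≈ 44 m

57 km/h ÷ 3.6 = 15.8333 m/s.
Leader travels v²/(2a_L) = 250.693 / 10.600 = 23.650 m before stopping.
Follower covers v·t_r = 15.8333 × 1.9 = 30.083 m while reacting, then v²/(2a_F) = 250.693 / 6.600 = 37.984 m while braking, for a total of 30.083 + 37.984 = 68.067 m.
Since a_F ≤ a_L and the follower starts braking later, the follower is never slower than the leader, so the closest approach is when both have stopped.
Minimum gap = 68.067 − 23.650 = 44.417 m.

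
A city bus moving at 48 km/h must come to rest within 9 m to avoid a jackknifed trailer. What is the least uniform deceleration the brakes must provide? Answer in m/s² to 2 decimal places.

48 km/h ÷ 3.6 = 13.3333 m/s.
v² = 2a·d ⇒ a = v²/(2d) = 13.3333² / (2 × 9.000) = 177.777 / 18.000 = 9.8765 m/s².

Required deceleration ≈ 9.88 m/s²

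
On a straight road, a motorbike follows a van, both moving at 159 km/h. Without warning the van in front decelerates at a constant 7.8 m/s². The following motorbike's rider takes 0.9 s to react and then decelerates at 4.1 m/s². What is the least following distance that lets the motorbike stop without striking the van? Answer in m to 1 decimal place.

Minimum gap ≈ 152.6 m

159 km/h ÷ 3.6 = 44.1667 m/s.
Leader travels v²/(2a_L) = 1950.697 / 15.600 = 125.045 m before stopping.
Follower covers v·t_r = 44.1667 × 0.9 = 39.750 m while reacting, then v²/(2a_F) = 1950.697 / 8.200 = 237.890 m while braking, for a total of 39.750 + 237.890 = 277.640 m.
Since a_F ≤ a_L and the follower starts braking later, the follower is never slower than the leader, so the closest approach is when both have stopped.
Minimum gap = 277.640 − 125.045 = 152.595 m.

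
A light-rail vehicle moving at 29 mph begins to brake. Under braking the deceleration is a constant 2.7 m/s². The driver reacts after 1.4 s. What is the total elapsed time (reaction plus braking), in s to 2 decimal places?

Total time ≈ 6.20 s

29 mph × 0.44704 = 12.9642 m/s.
Braking time = v/a = 12.9642 / 2.700 = 4.802 s.
Total = 1.4 + 4.802 = 6.202 s.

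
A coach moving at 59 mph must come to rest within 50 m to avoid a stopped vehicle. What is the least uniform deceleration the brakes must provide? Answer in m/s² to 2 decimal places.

59 mph × 0.44704 = 26.3754 m/s.
v² = 2a·d ⇒ a = v²/(2d) = 26.3754² / (2 × 50.000) = 695.662 / 100.000 = 6.9566 m/s².

Required deceleration ≈ 6.96 m/s²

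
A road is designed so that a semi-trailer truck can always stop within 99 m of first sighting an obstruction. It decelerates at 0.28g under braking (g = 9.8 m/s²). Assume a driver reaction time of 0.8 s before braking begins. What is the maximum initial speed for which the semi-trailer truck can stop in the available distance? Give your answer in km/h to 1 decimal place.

Maximum speed ≈ 76.4 km/h

a = 0.28 × 9.8 = 2.744 m/s².
Stopping distance: v·t_r + v²/(2a) = 99 with t_r = 0.8 s and a = 2.744 m/s².
So v² + 4.390 v − 543.31 = 0.
Positive root: v = −a·t_r + √((a·t_r)² + 2a·d) = −2.195 + √(4.818 + 543.31) = 21.2171 m/s.
21.2171 m/s × 3.6 = 76.382 km/h.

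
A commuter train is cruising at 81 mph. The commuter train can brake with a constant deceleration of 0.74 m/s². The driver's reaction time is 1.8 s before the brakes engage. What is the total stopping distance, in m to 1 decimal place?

81 mph × 0.44704 = 36.2102 m/s.
Reaction distance = v·t_r = 36.2102 × 1.8 = 65.178 m.
Braking distance = v²/(2a) = 36.2102² / (2 × 0.740) = 1311.179 / 1.480 = 885.932 m.
Total = 65.178 + 885.932 = 951.110 m.

Total stopping distance ≈ 951.1 m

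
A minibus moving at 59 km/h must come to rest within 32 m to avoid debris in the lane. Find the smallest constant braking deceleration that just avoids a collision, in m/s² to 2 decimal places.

Required deceleration ≈ 4.20 m/s²

59 km/h ÷ 3.6 = 16.3889 m/s.
v² = 2a·d ⇒ a = v²/(2d) = 16.3889² / (2 × 32.000) = 268.596 / 64.000 = 4.1968 m/s².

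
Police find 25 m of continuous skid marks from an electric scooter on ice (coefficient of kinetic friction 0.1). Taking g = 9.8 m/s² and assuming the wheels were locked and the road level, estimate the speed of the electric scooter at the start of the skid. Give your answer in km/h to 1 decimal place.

Deceleration a = μg = 0.1 × 9.8 = 0.980 m/s².
v = √(2a·d) = √(2 × 0.980 × 25) = √49.000 = 7.0000 m/s.
= 7.0000 × 3.6 = 25.200 km/h.

Initial speed ≈ 25.2 km/h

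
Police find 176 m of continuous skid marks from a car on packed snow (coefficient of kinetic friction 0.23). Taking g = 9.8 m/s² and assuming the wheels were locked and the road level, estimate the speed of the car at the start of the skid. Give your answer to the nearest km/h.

Initial speed ≈ 101 km/h

Deceleration a = μg = 0.23 × 9.8 = 2.254 m/s².
v = √(2a·d) = √(2 × 2.254 × 176) = √793.408 = 28.1675 m/s.
= 28.1675 × 3.6 = 101.403 km/h.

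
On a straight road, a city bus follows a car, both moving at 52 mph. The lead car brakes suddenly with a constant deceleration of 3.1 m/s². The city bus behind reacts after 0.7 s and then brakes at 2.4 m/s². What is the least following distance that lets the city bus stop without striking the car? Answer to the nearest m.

Minimum gap ≈ 42 m

52 mph × 0.44704 = 23.2461 m/s.
Leader travels v²/(2a_L) = 540.381 / 6.200 = 87.158 m before stopping.
Follower covers v·t_r = 23.2461 × 0.7 = 16.272 m while reacting, then v²/(2a_F) = 540.381 / 4.800 = 112.579 m while braking, for a total of 16.272 + 112.579 = 128.851 m.
Since a_F ≤ a_L and the follower starts braking later, the follower is never slower than the leader, so the closest approach is when both have stopped.
Minimum gap = 128.851 − 87.158 = 41.693 m.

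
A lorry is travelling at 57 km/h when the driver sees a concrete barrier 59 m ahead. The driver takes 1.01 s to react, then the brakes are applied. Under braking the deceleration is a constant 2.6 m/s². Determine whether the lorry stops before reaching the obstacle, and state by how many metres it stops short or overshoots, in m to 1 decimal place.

No — it overshoots by 5.2 m

57 km/h ÷ 3.6 = 15.8333 m/s.
Reaction distance = 15.8333 × 1.01 = 15.992 m.
Braking distance = v²/(2a) = 250.693 / 5.200 = 48.210 m.
Total stopping distance = 15.992 + 48.210 = 64.202 m, vs 59 m available — it cannot stop in time and overshoots by 64.202 − 59 = 5.202 m.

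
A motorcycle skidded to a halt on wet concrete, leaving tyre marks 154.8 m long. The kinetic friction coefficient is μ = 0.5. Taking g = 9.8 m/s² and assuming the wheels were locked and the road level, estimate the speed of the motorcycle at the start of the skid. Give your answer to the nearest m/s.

Initial speed ≈ 39 m/s

Deceleration a = μg = 0.5 × 9.8 = 4.900 m/s².
v = √(2a·d) = √(2 × 4.900 × 154.8) = √1517.040 = 38.9492 m/s.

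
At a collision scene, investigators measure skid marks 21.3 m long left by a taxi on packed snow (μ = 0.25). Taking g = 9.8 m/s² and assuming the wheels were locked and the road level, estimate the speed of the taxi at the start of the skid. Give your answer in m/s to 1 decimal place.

Initial speed ≈ 10.2 m/s

Deceleration a = μg = 0.25 × 9.8 = 2.450 m/s².
v = √(2a·d) = √(2 × 2.450 × 21.3) = √104.370 = 10.2162 m/s.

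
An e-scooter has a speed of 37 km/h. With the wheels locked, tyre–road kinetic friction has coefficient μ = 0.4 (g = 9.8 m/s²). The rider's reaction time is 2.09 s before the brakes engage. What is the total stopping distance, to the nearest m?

Total stopping distance ≈ 35 m

37 km/h ÷ 3.6 = 10.2778 m/s.
a = μg = 0.4 × 9.8 = 3.920 m/s².
Reaction distance = v·t_r = 10.2778 × 2.09 = 21.481 m.
Braking distance = v²/(2a) = 10.2778² / (2 × 3.920) = 105.633 / 7.840 = 13.474 m.
Total = 21.481 + 13.474 = 34.955 m.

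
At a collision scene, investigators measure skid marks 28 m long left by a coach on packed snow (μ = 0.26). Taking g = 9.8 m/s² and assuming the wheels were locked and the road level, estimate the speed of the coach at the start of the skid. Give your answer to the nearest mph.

Deceleration a = μg = 0.26 × 9.8 = 2.548 m/s².
v = √(2a·d) = √(2 × 2.548 × 28) = √142.688 = 11.9452 m/s.
= 11.9452 ÷ 0.44704 = 26.721 mph.

Initial speed ≈ 27 mph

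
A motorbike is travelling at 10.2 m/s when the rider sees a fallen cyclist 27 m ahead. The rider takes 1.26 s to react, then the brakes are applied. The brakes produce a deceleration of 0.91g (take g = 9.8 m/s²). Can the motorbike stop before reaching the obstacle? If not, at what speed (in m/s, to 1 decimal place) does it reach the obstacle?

Yes — it stops about 8.3 m short of the obstacle, so it never reaches it

a = 0.91 × 9.8 = 8.918 m/s².
Reaction distance = 10.2000 × 1.26 = 12.852 m.
Braking distance = v²/(2a) = 104.040 / 17.836 = 5.833 m.
Total stopping distance = 12.852 + 5.833 = 18.685 m, vs 27 m available — it stops with 27 − 18.685 = 8.315 m to spare.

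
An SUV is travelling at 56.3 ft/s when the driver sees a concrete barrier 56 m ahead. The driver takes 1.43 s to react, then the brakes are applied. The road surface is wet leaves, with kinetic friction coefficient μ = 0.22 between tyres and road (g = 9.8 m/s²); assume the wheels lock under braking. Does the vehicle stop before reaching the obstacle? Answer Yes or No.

No

56.3 ft/s × 0.3048 = 17.1602 m/s.
a = μg = 0.22 × 9.8 = 2.156 m/s².
Reaction distance = 17.1602 × 1.43 = 24.539 m.
Braking distance = v²/(2a) = 294.472 / 4.312 = 68.291 m.
Total stopping distance = 24.539 + 68.291 = 92.830 m, vs 56 m available — it cannot stop in time and overshoots by 92.830 − 56 = 36.830 m.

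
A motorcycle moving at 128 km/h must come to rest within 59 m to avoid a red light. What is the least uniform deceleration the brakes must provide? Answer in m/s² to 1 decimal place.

Required deceleration ≈ 10.7 m/s²

128 km/h ÷ 3.6 = 35.5556 m/s.
v² = 2a·d ⇒ a = v²/(2d) = 35.5556² / (2 × 59.000) = 1264.201 / 118.000 = 10.7136 m/s².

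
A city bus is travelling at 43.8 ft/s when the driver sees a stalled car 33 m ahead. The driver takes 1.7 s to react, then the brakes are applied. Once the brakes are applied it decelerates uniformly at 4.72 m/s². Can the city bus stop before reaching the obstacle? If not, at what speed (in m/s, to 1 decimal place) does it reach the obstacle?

No — it strikes the obstacle at 9.0 m/s

43.8 ft/s × 0.3048 = 13.3502 m/s.
Reaction distance = 13.3502 × 1.7 = 22.695 m.
Braking distance needed to stop: v²/(2a) = 178.228 / 9.440 = 18.880 m, so total needed = 22.695 + 18.880 = 41.575 m > 33 m — it cannot stop.
Distance remaining when braking begins: 33 − 22.695 = 10.305 m.
v² = v₀² − 2a·d = 178.228 − 2 × 4.720 × 10.305 = 80.949 m²/s².
v = √80.949 = 8.997 m/s.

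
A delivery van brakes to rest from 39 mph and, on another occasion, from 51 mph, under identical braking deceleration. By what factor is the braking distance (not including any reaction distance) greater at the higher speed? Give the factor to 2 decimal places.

Braking distance d = v²/(2a), so with a fixed, d ∝ v².
Factor = (51/39)² = 1.3077² = 1.7101.

Factor ≈ 1.71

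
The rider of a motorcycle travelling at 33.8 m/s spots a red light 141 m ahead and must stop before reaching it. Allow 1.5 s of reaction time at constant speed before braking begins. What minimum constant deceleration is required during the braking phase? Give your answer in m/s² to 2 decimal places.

Required deceleration ≈ 6.33 m/s²

Distance covered during reaction = 33.8000 × 1.5 = 50.700 m.
Distance available for braking: 141 − 50.700 = 90.300 m.
v² = 2a·d ⇒ a = v²/(2d) = 33.8000² / (2 × 90.300) = 1142.440 / 180.600 = 6.3258 m/s².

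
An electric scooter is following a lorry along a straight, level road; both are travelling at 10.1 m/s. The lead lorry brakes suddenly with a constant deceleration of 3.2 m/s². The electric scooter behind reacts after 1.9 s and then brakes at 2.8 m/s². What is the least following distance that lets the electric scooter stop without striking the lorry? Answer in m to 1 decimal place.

Minimum gap ≈ 21.5 m

Leader travels v²/(2a_L) = 102.010 / 6.400 = 15.939 m before stopping.
Follower covers v·t_r = 10.1000 × 1.9 = 19.190 m while reacting, then v²/(2a_F) = 102.010 / 5.600 = 18.216 m while braking, for a total of 19.190 + 18.216 = 37.406 m.
Since a_F ≤ a_L and the follower starts braking later, the follower is never slower than the leader, so the closest approach is when both have stopped.
Minimum gap = 37.406 − 15.939 = 21.467 m.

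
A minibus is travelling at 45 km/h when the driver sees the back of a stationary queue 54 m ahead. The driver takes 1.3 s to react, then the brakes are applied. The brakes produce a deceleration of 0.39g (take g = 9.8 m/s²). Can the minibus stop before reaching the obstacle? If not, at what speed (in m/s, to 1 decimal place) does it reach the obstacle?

45 km/h ÷ 3.6 = 12.5000 m/s.
a = 0.39 × 9.8 = 3.822 m/s².
Reaction distance = 12.5000 × 1.3 = 16.250 m.
Braking distance = v²/(2a) = 156.250 / 7.644 = 20.441 m.
Total stopping distance = 16.250 + 20.441 = 36.691 m, vs 54 m available — it stops with 54 − 36.691 = 17.309 m to spare.

Yes — it stops about 17.3 m short of the obstacle, so it never reaches it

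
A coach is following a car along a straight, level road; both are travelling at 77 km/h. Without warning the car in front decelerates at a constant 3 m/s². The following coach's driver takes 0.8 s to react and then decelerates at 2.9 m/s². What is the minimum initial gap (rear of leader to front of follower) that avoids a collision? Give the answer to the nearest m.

77 km/h ÷ 3.6 = 21.3889 m/s.
Leader travels v²/(2a_L) = 457.485 / 6.000 = 76.248 m before stopping.
Follower covers v·t_r = 21.3889 × 0.8 = 17.111 m while reacting, then v²/(2a_F) = 457.485 / 5.800 = 78.877 m while braking, for a total of 17.111 + 78.877 = 95.988 m.
Since a_F ≤ a_L and the follower starts braking later, the follower is never slower than the leader, so the closest approach is when both have stopped.
Minimum gap = 95.988 − 76.248 = 19.740 m.

Minimum gap ≈ 20 m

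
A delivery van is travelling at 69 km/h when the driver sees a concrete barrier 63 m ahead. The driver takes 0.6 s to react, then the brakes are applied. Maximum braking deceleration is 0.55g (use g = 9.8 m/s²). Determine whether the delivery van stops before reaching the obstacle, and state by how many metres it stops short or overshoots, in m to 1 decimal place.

69 km/h ÷ 3.6 = 19.1667 m/s.
a = 0.55 × 9.8 = 5.390 m/s².
Reaction distance = 19.1667 × 0.6 = 11.500 m.
Braking distance = v²/(2a) = 367.362 / 10.780 = 34.078 m.
Total stopping distance = 11.500 + 34.078 = 45.578 m, vs 63 m available — it stops with 63 − 45.578 = 17.422 m to spare.

Yes — it stops 17.4 m short of the obstacle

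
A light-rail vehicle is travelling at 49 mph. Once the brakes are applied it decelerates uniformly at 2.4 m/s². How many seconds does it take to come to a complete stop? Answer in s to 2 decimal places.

49 mph × 0.44704 = 21.9050 m/s.
Braking time = v/a = 21.9050 / 2.400 = 9.127 s.

Braking time ≈ 9.13 s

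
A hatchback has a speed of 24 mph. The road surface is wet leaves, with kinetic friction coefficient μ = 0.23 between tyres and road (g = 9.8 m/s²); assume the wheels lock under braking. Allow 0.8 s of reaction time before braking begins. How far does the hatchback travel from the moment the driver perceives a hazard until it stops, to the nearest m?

24 mph × 0.44704 = 10.7290 m/s.
a = μg = 0.23 × 9.8 = 2.254 m/s².
Reaction distance = v·t_r = 10.7290 × 0.8 = 8.583 m.
Braking distance = v²/(2a) = 10.7290² / (2 × 2.254) = 115.111 / 4.508 = 25.535 m.
Total = 8.583 + 25.535 = 34.118 m.

Total stopping distance ≈ 34 m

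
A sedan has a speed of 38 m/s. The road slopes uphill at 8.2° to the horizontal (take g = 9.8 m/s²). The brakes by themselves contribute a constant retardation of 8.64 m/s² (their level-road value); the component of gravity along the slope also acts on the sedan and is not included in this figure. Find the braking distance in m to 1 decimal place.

Gravity along the uphill slope adds to the braking deceleration: a_eff = 8.640 + 9.8·sin 8.2° = 8.640 + 1.398 = 10.038 m/s².
Braking distance = v²/(2a) = 38.0000² / (2 × 10.038) = 1444.000 / 20.076 = 71.927 m.

Braking distance ≈ 71.9 m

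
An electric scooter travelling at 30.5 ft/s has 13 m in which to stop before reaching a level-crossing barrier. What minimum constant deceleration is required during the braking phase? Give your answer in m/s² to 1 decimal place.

Required deceleration ≈ 3.3 m/s²

30.5 ft/s × 0.3048 = 9.2964 m/s.
v² = 2a·d ⇒ a = v²/(2d) = 9.2964² / (2 × 13.000) = 86.423 / 26.000 = 3.3240 m/s².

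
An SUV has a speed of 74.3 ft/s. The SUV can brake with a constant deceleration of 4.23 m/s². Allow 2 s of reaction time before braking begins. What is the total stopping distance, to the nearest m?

Total stopping distance ≈ 106 m

74.3 ft/s × 0.3048 = 22.6466 m/s.
Reaction distance = v·t_r = 22.6466 × 2 = 45.293 m.
Braking distance = v²/(2a) = 22.6466² / (2 × 4.230) = 512.868 / 8.460 = 60.623 m.
Total = 45.293 + 60.623 = 105.916 m.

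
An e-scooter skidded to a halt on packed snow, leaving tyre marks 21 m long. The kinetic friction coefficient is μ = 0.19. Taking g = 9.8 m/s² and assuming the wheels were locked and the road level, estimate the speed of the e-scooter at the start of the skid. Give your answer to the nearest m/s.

Initial speed ≈ 9 m/s

Deceleration a = μg = 0.19 × 9.8 = 1.862 m/s².
v = √(2a·d) = √(2 × 1.862 × 21) = √78.204 = 8.8433 m/s.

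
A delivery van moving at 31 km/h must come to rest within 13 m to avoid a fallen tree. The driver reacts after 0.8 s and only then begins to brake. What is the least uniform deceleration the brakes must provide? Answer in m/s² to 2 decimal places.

Required deceleration ≈ 6.07 m/s²

31 km/h ÷ 3.6 = 8.6111 m/s.
Distance covered during reaction = 8.6111 × 0.8 = 6.889 m.
Distance available for braking: 13 − 6.889 = 6.111 m.
v² = 2a·d ⇒ a = v²/(2d) = 8.6111² / (2 × 6.111) = 74.151 / 12.222 = 6.0670 m/s².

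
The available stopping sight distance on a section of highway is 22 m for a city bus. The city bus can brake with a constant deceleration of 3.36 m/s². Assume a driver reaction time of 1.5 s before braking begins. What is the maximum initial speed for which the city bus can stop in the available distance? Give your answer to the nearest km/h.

Stopping distance: v·t_r + v²/(2a) = 22 with t_r = 1.5 s and a = 3.360 m/s².
So v² + 10.080 v − 147.84 = 0.
Positive root: v = −a·t_r + √((a·t_r)² + 2a·d) = −5.040 + √(25.402 + 147.84) = 8.1221 m/s.
8.1221 m/s × 3.6 = 29.240 km/h.

Maximum speed ≈ 29 km/h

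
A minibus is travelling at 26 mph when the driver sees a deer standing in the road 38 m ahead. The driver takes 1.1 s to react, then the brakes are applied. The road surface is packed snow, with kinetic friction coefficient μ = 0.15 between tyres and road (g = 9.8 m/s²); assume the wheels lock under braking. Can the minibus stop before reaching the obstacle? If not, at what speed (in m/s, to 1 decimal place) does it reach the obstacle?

No — it strikes the obstacle at 7.8 m/s

26 mph × 0.44704 = 11.6230 m/s.
a = μg = 0.15 × 9.8 = 1.470 m/s².
Reaction distance = 11.6230 × 1.1 = 12.785 m.
Braking distance needed to stop: v²/(2a) = 135.094 / 2.940 = 45.950 m, so total needed = 12.785 + 45.950 = 58.735 m > 38 m — it cannot stop.
Distance remaining when braking begins: 38 − 12.785 = 25.215 m.
v² = v₀² − 2a·d = 135.094 − 2 × 1.470 × 25.215 = 60.962 m²/s².
v = √60.962 = 7.808 m/s.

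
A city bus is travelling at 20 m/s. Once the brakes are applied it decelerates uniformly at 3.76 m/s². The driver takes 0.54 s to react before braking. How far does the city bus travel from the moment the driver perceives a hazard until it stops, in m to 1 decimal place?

Reaction distance = v·t_r = 20.0000 × 0.54 = 10.800 m.
Braking distance = v²/(2a) = 20.0000² / (2 × 3.760) = 400.000 / 7.520 = 53.191 m.
Total = 10.800 + 53.191 = 63.991 m.

Total stopping distance ≈ 64.0 m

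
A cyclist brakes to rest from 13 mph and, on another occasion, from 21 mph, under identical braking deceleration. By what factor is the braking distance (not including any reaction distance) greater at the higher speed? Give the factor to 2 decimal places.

Braking distance d = v²/(2a), so with a fixed, d ∝ v².
Factor = (21/13)² = 1.6154² = 2.6095.

Factor ≈ 2.61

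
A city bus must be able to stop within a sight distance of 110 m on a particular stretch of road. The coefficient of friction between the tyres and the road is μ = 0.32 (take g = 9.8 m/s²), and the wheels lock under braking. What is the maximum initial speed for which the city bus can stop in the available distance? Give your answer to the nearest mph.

Maximum speed ≈ 59 mph

a = μg = 0.32 × 9.8 = 3.136 m/s².
v²/(2a) = d ⇒ v = √(2 × 3.136 × 110) = √689.92 = 26.2663 m/s.
26.2663 m/s ÷ 0.44704 = 58.756 mph.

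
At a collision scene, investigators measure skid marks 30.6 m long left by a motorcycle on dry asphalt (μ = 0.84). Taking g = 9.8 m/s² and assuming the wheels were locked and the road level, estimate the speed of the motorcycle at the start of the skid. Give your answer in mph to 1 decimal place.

Initial speed ≈ 50.2 mph

Deceleration a = μg = 0.84 × 9.8 = 8.232 m/s².
v = √(2a·d) = √(2 × 8.232 × 30.6) = √503.798 = 22.4454 m/s.
= 22.4454 ÷ 0.44704 = 50.209 mph.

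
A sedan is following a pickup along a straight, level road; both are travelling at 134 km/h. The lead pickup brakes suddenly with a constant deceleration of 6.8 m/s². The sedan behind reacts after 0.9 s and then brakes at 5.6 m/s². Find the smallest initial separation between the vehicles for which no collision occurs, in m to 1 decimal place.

134 km/h ÷ 3.6 = 37.2222 m/s.
Leader travels v²/(2a_L) = 1385.492 / 13.600 = 101.874 m before stopping.
Follower covers v·t_r = 37.2222 × 0.9 = 33.500 m while reacting, then v²/(2a_F) = 1385.492 / 11.200 = 123.705 m while braking, for a total of 33.500 + 123.705 = 157.205 m.
Since a_F ≤ a_L and the follower starts braking later, the follower is never slower than the leader, so the closest approach is when both have stopped.
Minimum gap = 157.205 − 101.874 = 55.331 m.

Minimum gap ≈ 55.3 m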